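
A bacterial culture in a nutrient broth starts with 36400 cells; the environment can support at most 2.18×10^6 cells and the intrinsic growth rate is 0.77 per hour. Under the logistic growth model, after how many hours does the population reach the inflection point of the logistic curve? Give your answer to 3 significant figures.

5.29 hours

Logistic growth is fastest at N = K/2 = 1.09×10^6.
A = (K − N₀)/N₀ = 58.89. Set K/(1 + A·e^(−rt)) = K/2 → A·e^(−rt) = 1.
e^(−0.77t) = 1/58.89 = 0.0169808, so t = ln(58.89)/0.77 = 4.0757/0.77 = 5.2931.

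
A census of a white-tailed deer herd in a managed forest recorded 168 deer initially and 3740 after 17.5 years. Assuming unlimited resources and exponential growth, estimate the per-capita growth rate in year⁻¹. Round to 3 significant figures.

From N(t) = N₀·e^(rt): e^(r·17.5) = 3740/168 = 22.262.
r·17.5 = ln(22.262) = 3.1029, so r = 3.1029/17.5 = 0.17731.

0.177 per year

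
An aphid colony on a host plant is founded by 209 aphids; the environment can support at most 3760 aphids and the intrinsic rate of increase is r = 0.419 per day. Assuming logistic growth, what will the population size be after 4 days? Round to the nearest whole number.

900 aphids

A = (K − N₀)/N₀ = (3760 − 209)/209 = 16.99.
N(t) = K/(1 + A·e^(−rt)) = 3760/(1 + 16.99×e^(−0.419×4)).
e^(−1.676) = 0.18712; denominator = 1 + 16.99×0.18712 = 4.1793.
N = 3760/4.1793 = 899.68.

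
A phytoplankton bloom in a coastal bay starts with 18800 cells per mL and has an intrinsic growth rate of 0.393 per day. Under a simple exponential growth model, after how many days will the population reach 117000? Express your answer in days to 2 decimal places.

Set N₀·e^(rt) = 117000: e^(0.393·t) = 117000/18800 = 6.2234.
0.393·t = ln(6.2234) = 1.8283, so t = 1.8283/0.393 = 4.6522.

4.65 days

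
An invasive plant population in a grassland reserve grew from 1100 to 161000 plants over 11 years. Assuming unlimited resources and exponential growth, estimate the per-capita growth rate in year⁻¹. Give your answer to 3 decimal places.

From N(t) = N₀·e^(rt): e^(r·11) = 161000/1100 = 146.36.
r·11 = ln(146.36) = 4.9861, so r = 4.9861/11 = 0.45328.

0.453 per year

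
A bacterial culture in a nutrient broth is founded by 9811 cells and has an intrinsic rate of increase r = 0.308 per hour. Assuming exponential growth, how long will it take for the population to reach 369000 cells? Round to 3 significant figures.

Set N₀·e^(rt) = 369000: e^(0.308·t) = 369000/9811 = 37.611.
0.308·t = ln(37.611) = 3.6273, so t = 3.6273/0.308 = 11.777.

11.8 hours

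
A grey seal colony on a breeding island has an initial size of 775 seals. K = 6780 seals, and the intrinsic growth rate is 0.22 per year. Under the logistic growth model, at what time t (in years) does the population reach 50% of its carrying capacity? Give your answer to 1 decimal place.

A = (K − N₀)/N₀ = (6780 − 775)/775 = 7.7484.
Solve 6780/(1 + 7.7484·e^(−0.22t)) = 3390: 1 + 7.7484·e^(−0.22t) = 2, so e^(−0.22t) = 0.129059.
−0.22·t = ln(0.129059) = -2.0475, so t = 2.0475/0.22 = 9.3067.

9.3 years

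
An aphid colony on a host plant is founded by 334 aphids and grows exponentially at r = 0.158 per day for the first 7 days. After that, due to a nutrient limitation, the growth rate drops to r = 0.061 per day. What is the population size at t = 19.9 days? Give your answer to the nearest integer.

2217 aphids

Phase 1: N(7) = 334·e^(0.158×7) = 334·e^1.106 = 1009.43.
Phase 2 runs for 19.9 − 7 = 12.9 days at r = 0.061.
N(19.9) = 1009.43·e^(0.061×12.9) = 1009.43·e^0.7869 = 2217.29.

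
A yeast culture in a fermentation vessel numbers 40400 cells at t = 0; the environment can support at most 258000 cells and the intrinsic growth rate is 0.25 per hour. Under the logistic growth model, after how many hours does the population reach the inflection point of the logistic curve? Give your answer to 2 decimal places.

Logistic growth is fastest at N = K/2 = 129000.
A = (K − N₀)/N₀ = 5.3861. Set K/(1 + A·e^(−rt)) = K/2 → A·e^(−rt) = 1.
e^(−0.25t) = 1/5.3861 = 0.185662, so t = ln(5.3861)/0.25 = 1.6838/0.25 = 6.7353.

6.74 hours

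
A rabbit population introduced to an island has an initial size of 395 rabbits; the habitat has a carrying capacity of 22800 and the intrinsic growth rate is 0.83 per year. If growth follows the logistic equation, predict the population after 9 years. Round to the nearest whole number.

22086 rabbits

A = (K − N₀)/N₀ = (22800 − 395)/395 = 56.722.
N(t) = K/(1 + A·e^(−rt)) = 22800/(1 + 56.722×e^(−0.83×9)).
e^(−7.47) = 0.00056993; denominator = 1 + 56.722×0.00056993 = 1.0323.
N = 22800/1.0323 = 22086.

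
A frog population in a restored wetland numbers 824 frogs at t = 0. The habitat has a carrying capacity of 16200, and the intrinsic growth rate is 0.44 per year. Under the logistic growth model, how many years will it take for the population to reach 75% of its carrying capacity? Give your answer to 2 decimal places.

9.15 years

A = (K − N₀)/N₀ = (16200 − 824)/824 = 18.66.
Solve 16200/(1 + 18.66·e^(−0.44t)) = 12150: 1 + 18.66·e^(−0.44t) = 1.3333, so e^(−0.44t) = 0.0178633.
−0.44·t = ln(0.0178633) = -4.025, so t = 4.025/0.44 = 9.1477.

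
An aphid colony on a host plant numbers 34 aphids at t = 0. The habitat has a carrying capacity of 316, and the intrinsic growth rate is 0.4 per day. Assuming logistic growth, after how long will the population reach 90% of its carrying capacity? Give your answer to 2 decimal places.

10.78 days

A = (K − N₀)/N₀ = (316 − 34)/34 = 8.2941.
Solve 316/(1 + 8.2941·e^(−0.4t)) = 284.4: 1 + 8.2941·e^(−0.4t) = 1.1111, so e^(−0.4t) = 0.0133964.
−0.4·t = ln(0.0133964) = -4.3128, so t = 4.3128/0.4 = 10.782.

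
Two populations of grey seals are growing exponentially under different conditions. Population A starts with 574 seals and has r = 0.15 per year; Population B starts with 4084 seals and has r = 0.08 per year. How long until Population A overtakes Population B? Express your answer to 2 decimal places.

28.03 years

Set 574·e^(0.15t) = 4084·e^(0.08t).
e^((0.15 − 0.08)t) = 4084/574 → e^(0.07·t) = 7.115.
0.07·t = ln(7.115) = 1.9622, so t = 1.9622/0.07 = 28.031.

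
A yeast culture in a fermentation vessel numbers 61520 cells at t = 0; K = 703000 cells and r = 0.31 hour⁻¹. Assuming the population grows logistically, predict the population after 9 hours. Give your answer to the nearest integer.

A = (K − N₀)/N₀ = (703000 − 61520)/61520 = 10.427.
N(t) = K/(1 + A·e^(−rt)) = 703000/(1 + 10.427×e^(−0.31×9)).
e^(−2.79) = 0.061421; denominator = 1 + 10.427×0.061421 = 1.6404.
N = 703000/1.6404 = 428541.

428541 cells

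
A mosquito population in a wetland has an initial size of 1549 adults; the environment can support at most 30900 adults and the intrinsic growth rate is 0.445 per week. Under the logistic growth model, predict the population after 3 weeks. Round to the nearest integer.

5162 adults

A = (K − N₀)/N₀ = (30900 − 1549)/1549 = 18.948.
N(t) = K/(1 + A·e^(−rt)) = 30900/(1 + 18.948×e^(−0.445×3)).
e^(−1.335) = 0.26316; denominator = 1 + 18.948×0.26316 = 5.9864.
N = 30900/5.9864 = 5161.69.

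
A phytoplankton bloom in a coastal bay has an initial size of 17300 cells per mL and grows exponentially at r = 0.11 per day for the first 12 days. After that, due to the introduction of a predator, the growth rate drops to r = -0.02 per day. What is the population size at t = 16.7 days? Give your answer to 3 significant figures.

Phase 1: N(12) = 17300·e^(0.11×12) = 17300·e^1.32 = 64761.2.
Phase 2 runs for 16.7 − 12 = 4.7 days at r = -0.02.
N(16.7) = 64761.2·e^(-0.02×4.7) = 64761.2·e^-0.094 = 58951.

59000 cells per mL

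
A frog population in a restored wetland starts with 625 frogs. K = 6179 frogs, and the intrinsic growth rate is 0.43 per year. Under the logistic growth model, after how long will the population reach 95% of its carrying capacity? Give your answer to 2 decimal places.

A = (K − N₀)/N₀ = (6179 − 625)/625 = 8.8864.
Solve 6179/(1 + 8.8864·e^(−0.43t)) = 5870.05: 1 + 8.8864·e^(−0.43t) = 1.0526, so e^(−0.43t) = 0.00592271.
−0.43·t = ln(0.00592271) = -5.129, so t = 5.129/0.43 = 11.928.

11.93 years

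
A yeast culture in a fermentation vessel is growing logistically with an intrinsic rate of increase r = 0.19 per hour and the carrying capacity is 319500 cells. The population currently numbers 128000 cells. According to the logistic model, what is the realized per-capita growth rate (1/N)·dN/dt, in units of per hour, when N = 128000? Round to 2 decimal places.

0.11 per hour

(1/N)·dN/dt = r(1 − N/K) = 0.19 × (1 − 128000/319500).
= 0.19 × 0.59937 = 0.11388.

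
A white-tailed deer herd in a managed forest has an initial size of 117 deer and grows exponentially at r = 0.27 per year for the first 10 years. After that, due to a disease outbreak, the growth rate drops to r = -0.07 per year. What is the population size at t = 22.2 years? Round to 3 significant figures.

741 deer

Phase 1: N(10) = 117·e^(0.27×10) = 117·e^2.7 = 1740.93.
Phase 2 runs for 22.2 − 10 = 12.2 years at r = -0.07.
N(22.2) = 1740.93·e^(-0.07×12.2) = 1740.93·e^-0.854 = 741.128.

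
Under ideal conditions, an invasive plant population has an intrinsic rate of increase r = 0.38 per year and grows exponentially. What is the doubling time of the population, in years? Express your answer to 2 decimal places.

1.82 years

Doubling time t_d = ln(2)/r = 0.6931/0.38 = 1.8241.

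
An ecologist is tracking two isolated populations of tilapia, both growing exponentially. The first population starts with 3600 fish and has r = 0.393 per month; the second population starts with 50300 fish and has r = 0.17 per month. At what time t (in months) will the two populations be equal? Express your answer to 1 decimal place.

11.8 months

Set 3600·e^(0.393t) = 50300·e^(0.17t).
e^((0.393 − 0.17)t) = 50300/3600 → e^(0.223·t) = 13.972.
0.223·t = ln(13.972) = 2.6371, so t = 2.6371/0.223 = 11.825.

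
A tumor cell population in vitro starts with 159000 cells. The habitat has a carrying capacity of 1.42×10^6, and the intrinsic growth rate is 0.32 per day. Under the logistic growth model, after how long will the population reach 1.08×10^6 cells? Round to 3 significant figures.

A = (K − N₀)/N₀ = (1.42×10^6 − 159000)/159000 = 7.9308.
Solve 1.42×10^6/(1 + 7.9308·e^(−0.32t)) = 1.08×10^6: 1 + 7.9308·e^(−0.32t) = 1.3148, so e^(−0.32t) = 0.0396951.
−0.32·t = ln(0.0396951) = -3.2265, so t = 3.2265/0.32 = 10.083.

10.1 days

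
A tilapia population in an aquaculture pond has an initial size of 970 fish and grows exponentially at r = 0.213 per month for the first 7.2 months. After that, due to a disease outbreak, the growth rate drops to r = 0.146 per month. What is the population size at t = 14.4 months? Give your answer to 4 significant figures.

Phase 1: N(7.2) = 970·e^(0.213×7.2) = 970·e^1.534 = 4495.79.
Phase 2 runs for 14.4 − 7.2 = 7.2 months at r = 0.146.
N(14.4) = 4495.79·e^(0.146×7.2) = 4495.79·e^1.051 = 12862.8.

12860 fish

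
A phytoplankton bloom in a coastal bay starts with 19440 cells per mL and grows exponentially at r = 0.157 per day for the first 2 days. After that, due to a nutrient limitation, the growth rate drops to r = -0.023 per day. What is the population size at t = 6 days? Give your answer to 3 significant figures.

24300 cells per mL

Phase 1: N(2) = 19440·e^(0.157×2) = 19440·e^0.314 = 26611.2.
Phase 2 runs for 6 − 2 = 4 days at r = -0.023.
N(6) = 26611.2·e^(-0.023×4) = 26611.2·e^-0.092 = 24272.2.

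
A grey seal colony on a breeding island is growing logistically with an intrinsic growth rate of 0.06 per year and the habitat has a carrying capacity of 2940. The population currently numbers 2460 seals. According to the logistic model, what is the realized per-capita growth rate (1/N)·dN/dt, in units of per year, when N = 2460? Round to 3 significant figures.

(1/N)·dN/dt = r(1 − N/K) = 0.06 × (1 − 2460/2940).
= 0.06 × 0.16327 = 0.0097959.

0.00980 per year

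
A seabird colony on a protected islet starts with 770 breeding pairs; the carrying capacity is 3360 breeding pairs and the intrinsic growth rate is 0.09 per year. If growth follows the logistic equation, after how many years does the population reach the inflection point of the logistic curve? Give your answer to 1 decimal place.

Logistic growth is fastest at N = K/2 = 1680.
A = (K − N₀)/N₀ = 3.3636. Set K/(1 + A·e^(−rt)) = K/2 → A·e^(−rt) = 1.
e^(−0.09t) = 1/3.3636 = 0.297297, so t = ln(3.3636)/0.09 = 1.213/0.09 = 13.478.

13.5 years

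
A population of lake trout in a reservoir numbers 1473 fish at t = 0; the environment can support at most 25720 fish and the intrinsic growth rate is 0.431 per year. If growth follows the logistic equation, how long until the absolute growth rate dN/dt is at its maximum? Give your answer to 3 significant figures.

6.50 years

Logistic growth is fastest at N = K/2 = 12860.
A = (K − N₀)/N₀ = 16.461. Set K/(1 + A·e^(−rt)) = K/2 → A·e^(−rt) = 1.
e^(−0.431t) = 1/16.461 = 0.0607498, so t = ln(16.461)/0.431 = 2.801/0.431 = 6.4988.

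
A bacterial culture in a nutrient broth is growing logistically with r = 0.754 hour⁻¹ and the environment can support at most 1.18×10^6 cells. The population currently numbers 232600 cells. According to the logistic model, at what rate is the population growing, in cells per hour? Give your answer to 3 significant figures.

141000 cells per hour

dN/dt = rN(1 − N/K) = 0.754 × 232600 × (1 − 232600/1.18×10^6).
1 − 232600/1.18×10^6 = 0.80288; dN/dt = 0.754 × 232600 × 0.80288 = 1.4081×10^5.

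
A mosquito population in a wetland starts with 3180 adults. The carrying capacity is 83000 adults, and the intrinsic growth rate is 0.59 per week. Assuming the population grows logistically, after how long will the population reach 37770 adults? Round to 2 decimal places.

5.16 weeks

A = (K − N₀)/N₀ = (83000 − 3180)/3180 = 25.101.
Solve 83000/(1 + 25.101·e^(−0.59t)) = 37770: 1 + 25.101·e^(−0.59t) = 2.1975, so e^(−0.59t) = 0.0477084.
−0.59·t = ln(0.0477084) = -3.0426, so t = 3.0426/0.59 = 5.157.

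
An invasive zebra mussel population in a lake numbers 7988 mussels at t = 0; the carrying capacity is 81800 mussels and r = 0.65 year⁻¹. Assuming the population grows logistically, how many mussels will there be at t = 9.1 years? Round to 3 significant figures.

A = (K − N₀)/N₀ = (81800 − 7988)/7988 = 9.2404.
N(t) = K/(1 + A·e^(−rt)) = 81800/(1 + 9.2404×e^(−0.65×9.1)).
e^(−5.915) = 0.0026987; denominator = 1 + 9.2404×0.0026987 = 1.0249.
N = 81800/1.0249 = 79809.8.

79800 mussels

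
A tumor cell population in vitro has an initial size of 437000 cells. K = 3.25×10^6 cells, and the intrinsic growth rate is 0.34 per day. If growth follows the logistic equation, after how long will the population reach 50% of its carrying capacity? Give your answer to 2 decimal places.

5.48 days

A = (K − N₀)/N₀ = (3.25×10^6 − 437000)/437000 = 6.4371.
Solve 3.25×10^6/(1 + 6.4371·e^(−0.34t)) = 1.625×10^6: 1 + 6.4371·e^(−0.34t) = 2, so e^(−0.34t) = 0.15535.
−0.34·t = ln(0.15535) = -1.8621, so t = 1.8621/0.34 = 5.4767.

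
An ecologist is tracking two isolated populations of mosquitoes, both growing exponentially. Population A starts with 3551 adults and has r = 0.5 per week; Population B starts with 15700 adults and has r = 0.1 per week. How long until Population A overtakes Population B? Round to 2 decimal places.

3.72 weeks

Set 3551·e^(0.5t) = 15700·e^(0.1t).
e^((0.5 − 0.1)t) = 15700/3551 → e^(0.4·t) = 4.4213.
0.4·t = ln(4.4213) = 1.4864, so t = 1.4864/0.4 = 3.7161.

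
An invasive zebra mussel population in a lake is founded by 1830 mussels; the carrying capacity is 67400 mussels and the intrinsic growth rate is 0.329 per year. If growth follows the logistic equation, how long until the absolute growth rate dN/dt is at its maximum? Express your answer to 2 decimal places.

10.88 years

Logistic growth is fastest at N = K/2 = 33700.
A = (K − N₀)/N₀ = 35.831. Set K/(1 + A·e^(−rt)) = K/2 → A·e^(−rt) = 1.
e^(−0.329t) = 1/35.831 = 0.0279091, so t = ln(35.831)/0.329 = 3.5788/0.329 = 10.878.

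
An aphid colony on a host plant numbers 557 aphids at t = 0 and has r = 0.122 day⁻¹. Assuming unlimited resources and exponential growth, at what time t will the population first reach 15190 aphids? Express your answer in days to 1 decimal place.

Set N₀·e^(rt) = 15190: e^(0.122·t) = 15190/557 = 27.271.
0.122·t = ln(27.271) = 3.3058, so t = 3.3058/0.122 = 27.097.

27.1 days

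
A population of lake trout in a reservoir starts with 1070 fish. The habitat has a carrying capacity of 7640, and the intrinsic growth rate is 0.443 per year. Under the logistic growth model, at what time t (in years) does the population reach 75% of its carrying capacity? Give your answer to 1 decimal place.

A = (K − N₀)/N₀ = (7640 − 1070)/1070 = 6.1402.
Solve 7640/(1 + 6.1402·e^(−0.443t)) = 5730: 1 + 6.1402·e^(−0.443t) = 1.3333, so e^(−0.443t) = 0.0542872.
−0.443·t = ln(0.0542872) = -2.9135, so t = 2.9135/0.443 = 6.5767.

6.6 years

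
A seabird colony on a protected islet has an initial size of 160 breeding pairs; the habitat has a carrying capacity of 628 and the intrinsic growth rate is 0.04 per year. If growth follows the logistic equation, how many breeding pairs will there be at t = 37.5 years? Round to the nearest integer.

A = (K − N₀)/N₀ = (628 − 160)/160 = 2.925.
N(t) = K/(1 + A·e^(−rt)) = 628/(1 + 2.925×e^(−0.04×37.5)).
e^(−1.5) = 0.22313; denominator = 1 + 2.925×0.22313 = 1.6527.
N = 628/1.6527 = 379.994.

380 breeding pairs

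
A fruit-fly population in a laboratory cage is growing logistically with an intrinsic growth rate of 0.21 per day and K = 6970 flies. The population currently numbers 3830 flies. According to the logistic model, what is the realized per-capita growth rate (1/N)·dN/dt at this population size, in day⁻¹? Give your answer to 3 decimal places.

(1/N)·dN/dt = r(1 − N/K) = 0.21 × (1 − 3830/6970).
= 0.21 × 0.4505 = 0.094605.

0.095 per day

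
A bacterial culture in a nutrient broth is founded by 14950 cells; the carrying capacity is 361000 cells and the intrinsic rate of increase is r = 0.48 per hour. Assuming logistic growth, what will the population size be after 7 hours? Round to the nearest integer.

200108 cells

A = (K − N₀)/N₀ = (361000 − 14950)/14950 = 23.147.
N(t) = K/(1 + A·e^(−rt)) = 361000/(1 + 23.147×e^(−0.48×7)).
e^(−3.36) = 0.034735; denominator = 1 + 23.147×0.034735 = 1.804.
N = 361000/1.804 = 200108.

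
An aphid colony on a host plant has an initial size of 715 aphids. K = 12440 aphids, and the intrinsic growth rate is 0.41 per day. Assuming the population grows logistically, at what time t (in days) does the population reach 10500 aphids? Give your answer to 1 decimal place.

10.9 days

A = (K − N₀)/N₀ = (12440 − 715)/715 = 16.399.
Solve 12440/(1 + 16.399·e^(−0.41t)) = 10500: 1 + 16.399·e^(−0.41t) = 1.1848, so e^(−0.41t) = 0.0112669.
−0.41·t = ln(0.0112669) = -4.4859, so t = 4.4859/0.41 = 10.941.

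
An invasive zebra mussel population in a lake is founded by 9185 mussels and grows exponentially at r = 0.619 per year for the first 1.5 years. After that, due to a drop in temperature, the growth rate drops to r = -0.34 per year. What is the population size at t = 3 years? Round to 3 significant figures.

Phase 1: N(1.5) = 9185·e^(0.619×1.5) = 9185·e^0.9285 = 23244.6.
Phase 2 runs for 3 − 1.5 = 1.5 years at r = -0.34.
N(3) = 23244.6·e^(-0.34×1.5) = 23244.6·e^-0.51 = 13958.3.

14000 mussels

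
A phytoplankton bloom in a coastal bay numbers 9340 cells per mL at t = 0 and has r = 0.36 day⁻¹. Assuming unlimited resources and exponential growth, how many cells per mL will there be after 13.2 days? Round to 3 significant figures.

N(t) = N₀·e^(rt) = 9340 × e^(0.36×13.2) = 9340 × e^4.752.
e^4.752 ≈ 115.82, so N ≈ 9340 × 115.82 = 1.081718×10^6.

1080000 cells per mL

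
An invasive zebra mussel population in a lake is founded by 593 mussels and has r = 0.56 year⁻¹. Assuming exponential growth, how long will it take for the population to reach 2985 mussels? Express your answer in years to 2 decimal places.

Set N₀·e^(rt) = 2985: e^(0.56·t) = 2985/593 = 5.0337.
0.56·t = ln(5.0337) = 1.6162, so t = 1.6162/0.56 = 2.886.

2.89 years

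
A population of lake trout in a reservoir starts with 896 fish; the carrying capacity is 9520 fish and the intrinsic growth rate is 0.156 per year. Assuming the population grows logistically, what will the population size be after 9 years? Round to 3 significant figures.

2830 fish

A = (K − N₀)/N₀ = (9520 − 896)/896 = 9.625.
N(t) = K/(1 + A·e^(−rt)) = 9520/(1 + 9.625×e^(−0.156×9)).
e^(−1.404) = 0.24561; denominator = 1 + 9.625×0.24561 = 3.364.
N = 9520/3.364 = 2829.95.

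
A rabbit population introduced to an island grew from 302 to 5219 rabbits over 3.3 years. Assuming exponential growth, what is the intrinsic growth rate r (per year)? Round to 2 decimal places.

0.86 per year

From N(t) = N₀·e^(rt): e^(r·3.3) = 5219/302 = 17.281.
r·3.3 = ln(17.281) = 2.8496, so r = 2.8496/3.3 = 0.86353.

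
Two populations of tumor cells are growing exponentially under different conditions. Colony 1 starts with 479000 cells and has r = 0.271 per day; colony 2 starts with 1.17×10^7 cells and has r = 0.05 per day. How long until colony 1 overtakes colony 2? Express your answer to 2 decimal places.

14.46 days

Set 479000·e^(0.271t) = 1.17×10^7·e^(0.05t).
e^((0.271 − 0.05)t) = 1.17×10^7/479000 → e^(0.221·t) = 24.426.
0.221·t = ln(24.426) = 3.1956, so t = 3.1956/0.221 = 14.46.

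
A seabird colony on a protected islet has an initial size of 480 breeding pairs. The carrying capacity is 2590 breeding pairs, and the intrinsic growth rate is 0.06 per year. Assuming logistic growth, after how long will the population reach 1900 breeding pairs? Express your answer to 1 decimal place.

41.6 years

A = (K − N₀)/N₀ = (2590 − 480)/480 = 4.3958.
Solve 2590/(1 + 4.3958·e^(−0.06t)) = 1900: 1 + 4.3958·e^(−0.06t) = 1.3632, so e^(−0.06t) = 0.0826141.
−0.06·t = ln(0.0826141) = -2.4936, so t = 2.4936/0.06 = 41.56.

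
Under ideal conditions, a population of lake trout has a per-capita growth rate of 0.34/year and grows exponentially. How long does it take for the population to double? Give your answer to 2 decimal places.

2.04 years

Doubling time t_d = ln(2)/r = 0.6931/0.34 = 2.0387.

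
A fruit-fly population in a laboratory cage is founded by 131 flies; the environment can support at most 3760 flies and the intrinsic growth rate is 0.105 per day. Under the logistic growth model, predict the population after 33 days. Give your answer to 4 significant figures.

2015 flies

A = (K − N₀)/N₀ = (3760 − 131)/131 = 27.702.
N(t) = K/(1 + A·e^(−rt)) = 3760/(1 + 27.702×e^(−0.105×33)).
e^(−3.465) = 0.031273; denominator = 1 + 27.702×0.031273 = 1.8663.
N = 3760/1.8663 = 2014.64.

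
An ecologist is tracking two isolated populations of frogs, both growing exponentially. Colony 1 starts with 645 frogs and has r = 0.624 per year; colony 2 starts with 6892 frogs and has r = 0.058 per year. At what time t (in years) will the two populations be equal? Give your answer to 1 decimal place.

4.2 years

Set 645·e^(0.624t) = 6892·e^(0.058t).
e^((0.624 − 0.058)t) = 6892/645 → e^(0.566·t) = 10.685.
0.566·t = ln(10.685) = 2.3689, so t = 2.3689/0.566 = 4.1853.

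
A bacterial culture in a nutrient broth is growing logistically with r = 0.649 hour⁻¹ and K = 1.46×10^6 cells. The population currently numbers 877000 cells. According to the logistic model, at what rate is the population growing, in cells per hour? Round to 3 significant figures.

227000 cells per hour

dN/dt = rN(1 − N/K) = 0.649 × 877000 × (1 − 877000/1.46×10^6).
1 − 877000/1.46×10^6 = 0.39932; dN/dt = 0.649 × 877000 × 0.39932 = 2.27279×10^5.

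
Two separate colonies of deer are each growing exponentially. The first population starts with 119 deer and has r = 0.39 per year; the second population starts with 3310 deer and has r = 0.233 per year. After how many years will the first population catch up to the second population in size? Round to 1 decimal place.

21.2 years

Set 119·e^(0.39t) = 3310·e^(0.233t).
e^((0.39 − 0.233)t) = 3310/119 → e^(0.157·t) = 27.815.
0.157·t = ln(27.815) = 3.3256, so t = 3.3256/0.157 = 21.182.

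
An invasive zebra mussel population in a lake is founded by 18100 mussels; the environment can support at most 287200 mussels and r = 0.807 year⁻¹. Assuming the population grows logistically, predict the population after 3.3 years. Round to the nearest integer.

A = (K − N₀)/N₀ = (287200 − 18100)/18100 = 14.867.
N(t) = K/(1 + A·e^(−rt)) = 287200/(1 + 14.867×e^(−0.807×3.3)).
e^(−2.663) = 0.069732; denominator = 1 + 14.867×0.069732 = 2.0367.
N = 287200/2.0367 = 141010.

141010 mussels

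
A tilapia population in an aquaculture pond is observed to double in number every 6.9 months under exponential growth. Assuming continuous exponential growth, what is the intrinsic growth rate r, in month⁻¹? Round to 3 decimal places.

r = ln(2)/t_d = 0.6931/6.9 = 0.10046.

0.100 per month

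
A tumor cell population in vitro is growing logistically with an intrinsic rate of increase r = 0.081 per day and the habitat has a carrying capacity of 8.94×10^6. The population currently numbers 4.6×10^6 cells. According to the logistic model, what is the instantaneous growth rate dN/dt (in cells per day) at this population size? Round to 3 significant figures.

dN/dt = rN(1 − N/K) = 0.081 × 4.6×10^6 × (1 − 4.6×10^6/8.94×10^6).
1 − 4.6×10^6/8.94×10^6 = 0.48546; dN/dt = 0.081 × 4.6×10^6 × 0.48546 = 1.80882×10^5.

181000 cells per day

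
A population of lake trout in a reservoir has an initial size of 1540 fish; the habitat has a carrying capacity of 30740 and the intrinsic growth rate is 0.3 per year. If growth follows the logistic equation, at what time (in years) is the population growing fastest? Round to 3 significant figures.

Logistic growth is fastest at N = K/2 = 15370.
A = (K − N₀)/N₀ = 18.961. Set K/(1 + A·e^(−rt)) = K/2 → A·e^(−rt) = 1.
e^(−0.3t) = 1/18.961 = 0.0527397, so t = ln(18.961)/0.3 = 2.9424/0.3 = 9.808.

9.81 years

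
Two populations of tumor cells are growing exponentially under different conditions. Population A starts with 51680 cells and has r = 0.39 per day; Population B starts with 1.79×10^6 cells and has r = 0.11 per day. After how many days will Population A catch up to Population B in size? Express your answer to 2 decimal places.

12.66 days

Set 51680·e^(0.39t) = 1.79×10^6·e^(0.11t).
e^((0.39 − 0.11)t) = 1.79×10^6/51680 → e^(0.28·t) = 34.636.
0.28·t = ln(34.636) = 3.5449, so t = 3.5449/0.28 = 12.66.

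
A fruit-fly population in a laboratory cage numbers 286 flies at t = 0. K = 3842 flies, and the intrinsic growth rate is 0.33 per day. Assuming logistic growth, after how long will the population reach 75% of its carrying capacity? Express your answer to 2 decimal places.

10.97 days

A = (K − N₀)/N₀ = (3842 − 286)/286 = 12.434.
Solve 3842/(1 + 12.434·e^(−0.33t)) = 2881.5: 1 + 12.434·e^(−0.33t) = 1.3333, so e^(−0.33t) = 0.0268091.
−0.33·t = ln(0.0268091) = -3.619, so t = 3.619/0.33 = 10.967.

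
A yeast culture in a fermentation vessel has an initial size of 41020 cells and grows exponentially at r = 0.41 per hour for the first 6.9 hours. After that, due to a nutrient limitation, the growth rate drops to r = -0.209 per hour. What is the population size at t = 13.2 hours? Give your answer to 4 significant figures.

Phase 1: N(6.9) = 41020·e^(0.41×6.9) = 41020·e^2.829 = 694408.
Phase 2 runs for 13.2 − 6.9 = 6.3 hours at r = -0.209.
N(13.2) = 694408·e^(-0.209×6.3) = 694408·e^-1.317 = 186114.

186100 cells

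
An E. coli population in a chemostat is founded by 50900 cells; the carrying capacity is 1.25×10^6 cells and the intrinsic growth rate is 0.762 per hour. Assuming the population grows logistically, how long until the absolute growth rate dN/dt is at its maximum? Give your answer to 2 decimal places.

Logistic growth is fastest at N = K/2 = 625000.
A = (K − N₀)/N₀ = 23.558. Set K/(1 + A·e^(−rt)) = K/2 → A·e^(−rt) = 1.
e^(−0.762t) = 1/23.558 = 0.0424485, so t = ln(23.558)/0.762 = 3.1595/0.762 = 4.1463.

4.15 hours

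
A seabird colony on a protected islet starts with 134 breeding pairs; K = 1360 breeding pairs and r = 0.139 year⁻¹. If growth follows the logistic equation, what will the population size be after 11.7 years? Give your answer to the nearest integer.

486 breeding pairs

A = (K − N₀)/N₀ = (1360 − 134)/134 = 9.1493.
N(t) = K/(1 + A·e^(−rt)) = 1360/(1 + 9.1493×e^(−0.139×11.7)).
e^(−1.626) = 0.19666; denominator = 1 + 9.1493×0.19666 = 2.7993.
N = 1360/2.7993 = 485.844.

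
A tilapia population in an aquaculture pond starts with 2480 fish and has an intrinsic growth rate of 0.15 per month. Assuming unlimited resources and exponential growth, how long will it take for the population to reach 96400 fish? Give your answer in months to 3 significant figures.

Set N₀·e^(rt) = 96400: e^(0.15·t) = 96400/2480 = 38.871.
0.15·t = ln(38.871) = 3.6602, so t = 3.6602/0.15 = 24.402.

24.4 months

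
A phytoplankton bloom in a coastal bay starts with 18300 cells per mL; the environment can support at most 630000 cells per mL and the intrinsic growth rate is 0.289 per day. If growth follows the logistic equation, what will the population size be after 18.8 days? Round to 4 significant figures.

A = (K − N₀)/N₀ = (630000 − 18300)/18300 = 33.426.
N(t) = K/(1 + A·e^(−rt)) = 630000/(1 + 33.426×e^(−0.289×18.8)).
e^(−5.433) = 0.0043691; denominator = 1 + 33.426×0.0043691 = 1.146.
N = 630000/1.146 = 549718.

549700 cells per mL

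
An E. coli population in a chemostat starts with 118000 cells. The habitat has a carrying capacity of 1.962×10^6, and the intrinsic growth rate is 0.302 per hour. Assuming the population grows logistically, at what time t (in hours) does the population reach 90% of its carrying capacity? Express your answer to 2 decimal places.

A = (K − N₀)/N₀ = (1.962×10^6 − 118000)/118000 = 15.627.
Solve 1.962×10^6/(1 + 15.627·e^(−0.302t)) = 1.7658×10^6: 1 + 15.627·e^(−0.302t) = 1.1111, so e^(−0.302t) = 0.00711015.
−0.302·t = ln(0.00711015) = -4.9462, so t = 4.9462/0.302 = 16.378.

16.38 hours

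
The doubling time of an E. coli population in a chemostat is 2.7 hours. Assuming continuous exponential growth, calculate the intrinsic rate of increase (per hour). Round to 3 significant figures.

r = ln(2)/t_d = 0.6931/2.7 = 0.25672.

0.257 per hour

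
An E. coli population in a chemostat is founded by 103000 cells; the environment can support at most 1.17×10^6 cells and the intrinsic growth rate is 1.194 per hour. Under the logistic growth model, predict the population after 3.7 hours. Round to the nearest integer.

1040056 cells

A = (K − N₀)/N₀ = (1.17×10^6 − 103000)/103000 = 10.359.
N(t) = K/(1 + A·e^(−rt)) = 1.17×10^6/(1 + 10.359×e^(−1.194×3.7)).
e^(−4.418) = 0.012061; denominator = 1 + 10.359×0.012061 = 1.1249.
N = 1.17×10^6/1.1249 = 1.040056×10^6.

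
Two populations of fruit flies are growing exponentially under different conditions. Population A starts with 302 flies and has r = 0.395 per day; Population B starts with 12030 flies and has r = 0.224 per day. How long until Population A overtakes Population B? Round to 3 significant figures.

Set 302·e^(0.395t) = 12030·e^(0.224t).
e^((0.395 − 0.224)t) = 12030/302 → e^(0.171·t) = 39.834.
0.171·t = ln(39.834) = 3.6847, so t = 3.6847/0.171 = 21.548.

21.5 days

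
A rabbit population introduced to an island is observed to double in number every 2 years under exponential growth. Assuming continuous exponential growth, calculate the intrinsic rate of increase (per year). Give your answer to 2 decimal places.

r = ln(2)/t_d = 0.6931/2 = 0.34657.

0.35 per year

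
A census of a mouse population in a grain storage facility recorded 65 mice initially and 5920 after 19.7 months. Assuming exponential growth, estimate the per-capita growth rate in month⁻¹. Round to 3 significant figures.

From N(t) = N₀·e^(rt): e^(r·19.7) = 5920/65 = 91.077.
r·19.7 = ln(91.077) = 4.5117, so r = 4.5117/19.7 = 0.22902.

0.229 per month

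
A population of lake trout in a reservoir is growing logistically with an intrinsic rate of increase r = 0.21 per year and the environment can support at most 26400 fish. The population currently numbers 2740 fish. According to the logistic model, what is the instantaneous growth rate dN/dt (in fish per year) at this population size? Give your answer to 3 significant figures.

516 fish per year

dN/dt = rN(1 − N/K) = 0.21 × 2740 × (1 − 2740/26400).
1 − 2740/26400 = 0.89621; dN/dt = 0.21 × 2740 × 0.89621 = 515.68.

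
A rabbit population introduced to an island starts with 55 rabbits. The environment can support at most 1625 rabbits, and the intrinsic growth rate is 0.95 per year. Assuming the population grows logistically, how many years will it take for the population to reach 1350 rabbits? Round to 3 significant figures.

5.20 years

A = (K − N₀)/N₀ = (1625 − 55)/55 = 28.545.
Solve 1625/(1 + 28.545·e^(−0.95t)) = 1350: 1 + 28.545·e^(−0.95t) = 1.2037, so e^(−0.95t) = 0.00713612.
−0.95·t = ln(0.00713612) = -4.9426, so t = 4.9426/0.95 = 5.2027.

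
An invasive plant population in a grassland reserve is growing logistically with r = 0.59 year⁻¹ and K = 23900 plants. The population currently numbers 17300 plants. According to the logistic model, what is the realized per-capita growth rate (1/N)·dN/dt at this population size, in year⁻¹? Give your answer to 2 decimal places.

0.16 per year

(1/N)·dN/dt = r(1 − N/K) = 0.59 × (1 − 17300/23900).
= 0.59 × 0.27615 = 0.16293.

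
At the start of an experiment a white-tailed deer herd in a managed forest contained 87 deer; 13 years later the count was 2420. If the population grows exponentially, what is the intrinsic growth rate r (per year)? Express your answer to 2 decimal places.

From N(t) = N₀·e^(rt): e^(r·13) = 2420/87 = 27.816.
r·13 = ln(27.816) = 3.3256, so r = 3.3256/13 = 0.25582.

0.26 per year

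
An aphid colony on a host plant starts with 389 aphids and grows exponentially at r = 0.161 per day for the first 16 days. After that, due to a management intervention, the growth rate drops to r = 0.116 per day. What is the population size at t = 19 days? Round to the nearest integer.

Phase 1: N(16) = 389·e^(0.161×16) = 389·e^2.576 = 5113.19.
Phase 2 runs for 19 − 16 = 3 days at r = 0.116.
N(19) = 5113.19·e^(0.116×3) = 5113.19·e^0.348 = 7241.47.

7241 aphids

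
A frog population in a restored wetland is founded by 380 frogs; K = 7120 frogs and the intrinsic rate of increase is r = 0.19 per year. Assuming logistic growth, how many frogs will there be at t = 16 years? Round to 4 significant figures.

A = (K − N₀)/N₀ = (7120 − 380)/380 = 17.737.
N(t) = K/(1 + A·e^(−rt)) = 7120/(1 + 17.737×e^(−0.19×16)).
e^(−3.04) = 0.047835; denominator = 1 + 17.737×0.047835 = 1.8484.
N = 7120/1.8484 = 3851.9.

3852 frogs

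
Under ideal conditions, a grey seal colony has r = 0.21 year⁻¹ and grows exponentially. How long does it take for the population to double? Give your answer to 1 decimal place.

Doubling time t_d = ln(2)/r = 0.6931/0.21 = 3.3007.

3.3 years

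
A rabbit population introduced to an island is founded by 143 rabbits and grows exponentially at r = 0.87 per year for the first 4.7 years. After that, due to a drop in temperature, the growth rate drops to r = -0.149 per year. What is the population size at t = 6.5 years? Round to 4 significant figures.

6527 rabbits

Phase 1: N(4.7) = 143·e^(0.87×4.7) = 143·e^4.089 = 8534.27.
Phase 2 runs for 6.5 − 4.7 = 1.8 years at r = -0.149.
N(6.5) = 8534.27·e^(-0.149×1.8) = 8534.27·e^-0.2682 = 6526.62.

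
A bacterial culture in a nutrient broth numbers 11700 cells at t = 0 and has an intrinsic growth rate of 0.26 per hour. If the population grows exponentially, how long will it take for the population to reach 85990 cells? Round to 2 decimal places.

7.67 hours

Set N₀·e^(rt) = 85990: e^(0.26·t) = 85990/11700 = 7.3496.
0.26·t = ln(7.3496) = 1.9946, so t = 1.9946/0.26 = 7.6717.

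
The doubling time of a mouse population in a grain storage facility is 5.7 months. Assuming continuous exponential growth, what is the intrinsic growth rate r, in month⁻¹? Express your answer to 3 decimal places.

r = ln(2)/t_d = 0.6931/5.7 = 0.1216.

0.122 per month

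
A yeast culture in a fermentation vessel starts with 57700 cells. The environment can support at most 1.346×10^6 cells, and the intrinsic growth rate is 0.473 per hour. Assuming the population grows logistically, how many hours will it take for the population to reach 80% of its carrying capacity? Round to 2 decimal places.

A = (K − N₀)/N₀ = (1.346×10^6 − 57700)/57700 = 22.328.
Solve 1.346×10^6/(1 + 22.328·e^(−0.473t)) = 1.0768×10^6: 1 + 22.328·e^(−0.473t) = 1.25, so e^(−0.473t) = 0.0111969.
−0.473·t = ln(0.0111969) = -4.4921, so t = 4.4921/0.473 = 9.4971.

9.50 hours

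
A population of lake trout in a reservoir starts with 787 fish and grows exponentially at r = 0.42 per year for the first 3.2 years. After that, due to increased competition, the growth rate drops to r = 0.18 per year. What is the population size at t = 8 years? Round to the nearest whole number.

7160 fish

Phase 1: N(3.2) = 787·e^(0.42×3.2) = 787·e^1.344 = 3017.63.
Phase 2 runs for 8 − 3.2 = 4.8 years at r = 0.18.
N(8) = 3017.63·e^(0.18×4.8) = 3017.63·e^0.864 = 7159.74.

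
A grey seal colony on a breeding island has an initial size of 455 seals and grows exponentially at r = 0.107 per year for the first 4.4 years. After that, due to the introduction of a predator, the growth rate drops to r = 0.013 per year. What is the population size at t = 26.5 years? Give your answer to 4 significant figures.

Phase 1: N(4.4) = 455·e^(0.107×4.4) = 455·e^0.4708 = 728.58.
Phase 2 runs for 26.5 − 4.4 = 22.1 years at r = 0.013.
N(26.5) = 728.58·e^(0.013×22.1) = 728.58·e^0.2873 = 971.069.

971.1 seals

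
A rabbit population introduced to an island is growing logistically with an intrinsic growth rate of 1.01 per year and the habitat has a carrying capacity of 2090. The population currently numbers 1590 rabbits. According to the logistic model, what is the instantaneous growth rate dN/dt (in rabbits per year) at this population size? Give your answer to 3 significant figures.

dN/dt = rN(1 − N/K) = 1.01 × 1590 × (1 − 1590/2090).
1 − 1590/2090 = 0.23923; dN/dt = 1.01 × 1590 × 0.23923 = 384.19.

384 rabbits per year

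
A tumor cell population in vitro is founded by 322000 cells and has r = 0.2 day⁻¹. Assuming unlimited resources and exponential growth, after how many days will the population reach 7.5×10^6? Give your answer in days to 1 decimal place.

Set N₀·e^(rt) = 7.5×10^6: e^(0.2·t) = 7.5×10^6/322000 = 23.292.
0.2·t = ln(23.292) = 3.1481, so t = 3.1481/0.2 = 15.741.

15.7 days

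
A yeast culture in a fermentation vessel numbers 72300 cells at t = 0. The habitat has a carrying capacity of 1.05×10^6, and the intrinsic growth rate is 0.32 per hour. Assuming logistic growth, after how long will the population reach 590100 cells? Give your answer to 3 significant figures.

8.92 hours

A = (K − N₀)/N₀ = (1.05×10^6 − 72300)/72300 = 13.523.
Solve 1.05×10^6/(1 + 13.523·e^(−0.32t)) = 590100: 1 + 13.523·e^(−0.32t) = 1.7794, so e^(−0.32t) = 0.0576329.
−0.32·t = ln(0.0576329) = -2.8537, so t = 2.8537/0.32 = 8.9177.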